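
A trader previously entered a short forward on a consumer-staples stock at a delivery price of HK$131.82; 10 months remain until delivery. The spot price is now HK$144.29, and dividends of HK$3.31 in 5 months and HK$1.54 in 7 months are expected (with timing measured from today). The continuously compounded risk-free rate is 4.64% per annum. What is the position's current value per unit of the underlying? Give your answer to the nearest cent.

-HK$12.72

PV(remaining dividends) I = 3.31·e^(−0.0464·5/12) + 1.54·e^(−0.0464·7/12) = 4.7455
Current forward F = (S − I)·e^(rT) = (144.29 − 4.7455)·e^(0.0464·10/12) = 139.5445 × 1.039424 = 145.0459
Value (long) = (F − K)·e^(−rT) = (145.0459 − 131.82) × 0.962071 = 12.7243
Short position value = −(long value) = -HK$12.72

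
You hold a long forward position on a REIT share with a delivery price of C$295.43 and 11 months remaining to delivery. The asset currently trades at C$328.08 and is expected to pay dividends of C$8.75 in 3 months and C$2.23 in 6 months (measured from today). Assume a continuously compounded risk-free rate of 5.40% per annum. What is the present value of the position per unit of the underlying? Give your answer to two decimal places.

PV(remaining dividends) I = 8.75·e^(−0.0540·3/12) + 2.23·e^(−0.0540·6/12) = 10.8033
Current forward F = (S − I)·e^(rT) = (328.08 − 10.8033)·e^(0.0540·11/12) = 317.2767 × 1.050746 = 333.3772
Value (long) = (F − K)·e^(−rT) = (333.3772 − 295.43) × 0.951705 = 36.1145
Value = C$36.11

C$36.11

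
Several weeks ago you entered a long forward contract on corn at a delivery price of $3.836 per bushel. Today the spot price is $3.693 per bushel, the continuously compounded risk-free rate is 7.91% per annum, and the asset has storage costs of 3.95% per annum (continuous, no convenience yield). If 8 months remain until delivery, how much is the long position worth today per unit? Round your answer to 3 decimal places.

$0.153 per bushel

Current fair forward for the remaining 8 months: F = S·e^((r + u)·T), (r + u) = 0.0791 + 0.0395 = 0.1186
F = 3.693 · e^(0.1186 × 8/12) = 3.693 × 1.082276 = 3.9968
Value of long forward = (F − K)·e^(−rT) = (3.9968 − 3.836) · e^(−0.0791·8/12)
= 0.1608 × 0.948633 = 0.153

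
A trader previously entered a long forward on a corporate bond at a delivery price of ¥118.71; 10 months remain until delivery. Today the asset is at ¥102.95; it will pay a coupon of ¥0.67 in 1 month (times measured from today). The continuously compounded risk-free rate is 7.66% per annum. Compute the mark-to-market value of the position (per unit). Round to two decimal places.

-¥9.08

PV(remaining coupons) I = 0.67·e^(−0.0766·1/12) = 0.6657
Current forward F = (S − I)·e^(rT) = (102.95 − 0.6657)·e^(0.0766·10/12) = 102.2843 × 1.065915 = 109.0264
Value (long) = (F − K)·e^(−rT) = (109.0264 − 118.71) × 0.938161 = -9.0848
Value = -¥9.08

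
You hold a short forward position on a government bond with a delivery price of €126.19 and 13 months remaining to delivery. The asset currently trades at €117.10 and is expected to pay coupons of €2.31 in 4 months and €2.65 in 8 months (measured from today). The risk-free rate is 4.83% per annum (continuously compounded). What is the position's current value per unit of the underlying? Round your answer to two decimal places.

€7.50

PV(remaining coupons) I = 2.31·e^(−0.0483·4/12) + 2.65·e^(−0.0483·8/12) = 4.8391
Current forward F = (S − I)·e^(rT) = (117.10 − 4.8391)·e^(0.0483·13/12) = 112.2609 × 1.053718 = 118.2913
Value (long) = (F − K)·e^(−rT) = (118.2913 − 126.19) × 0.949020 = -7.4960
Short position value = −(long value) = €7.50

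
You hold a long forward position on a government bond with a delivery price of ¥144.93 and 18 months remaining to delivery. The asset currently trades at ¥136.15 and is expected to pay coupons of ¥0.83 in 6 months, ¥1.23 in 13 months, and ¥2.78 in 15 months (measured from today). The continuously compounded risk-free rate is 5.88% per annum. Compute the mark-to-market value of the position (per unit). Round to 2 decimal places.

-¥1.09

PV(remaining coupons) I = 0.83·e^(−0.0588·6/12) + 1.23·e^(−0.0588·13/12) + 2.78·e^(−0.0588·15/12) = 4.5430
Current forward F = (S − I)·e^(rT) = (136.15 − 4.5430)·e^(0.0588·18/12) = 131.6070 × 1.092207 = 143.7421
Value (long) = (F − K)·e^(−rT) = (143.7421 − 144.93) × 0.915578 = -1.0876
Value = -¥1.09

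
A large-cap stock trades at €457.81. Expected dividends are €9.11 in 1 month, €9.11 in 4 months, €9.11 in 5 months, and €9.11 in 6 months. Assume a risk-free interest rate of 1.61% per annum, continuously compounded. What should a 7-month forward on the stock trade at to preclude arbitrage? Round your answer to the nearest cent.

PV(dividends) I = 9.11·e^(−0.0161·1/12) + 9.11·e^(−0.0161·4/12) + 9.11·e^(−0.0161·5/12) + 9.11·e^(−0.0161·6/12)
I = 9.0978 + 9.0612 + 9.0491 + 9.0370 = 36.2451
F = (S − I)·e^(rT) = (457.81 − 36.2451) · e^(0.0161·7/12)
= 421.5649 · e^0.009392 = 421.5649 × 1.009436 = €425.54

€425.54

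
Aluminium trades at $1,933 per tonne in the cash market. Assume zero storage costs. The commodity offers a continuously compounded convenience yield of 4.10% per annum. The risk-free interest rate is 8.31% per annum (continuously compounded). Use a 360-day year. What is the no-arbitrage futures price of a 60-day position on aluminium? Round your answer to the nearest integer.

Net carry = r + u − y = 0.0831 + 0.0000 − 0.0410 = 0.0421
F = S·e^((r+u−y)T) = 1933 · e^(0.0421 × 60/360) = 1933 · e^0.007017
= 1933 × 1.007042 = $1,947 per tonne

$1,947 per tonne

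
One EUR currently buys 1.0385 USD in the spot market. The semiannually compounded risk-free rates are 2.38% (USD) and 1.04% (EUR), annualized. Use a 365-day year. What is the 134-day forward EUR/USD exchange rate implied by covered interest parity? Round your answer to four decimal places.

By covered interest parity, F = S · (1+r_USD/2)^(2T) / (1+r_EUR/2)^(2T)
= 1.0385 × 1.008724 / 1.003815 = 1.0385 × 1.004890
F = 1.0436 USD per EUR

1.0436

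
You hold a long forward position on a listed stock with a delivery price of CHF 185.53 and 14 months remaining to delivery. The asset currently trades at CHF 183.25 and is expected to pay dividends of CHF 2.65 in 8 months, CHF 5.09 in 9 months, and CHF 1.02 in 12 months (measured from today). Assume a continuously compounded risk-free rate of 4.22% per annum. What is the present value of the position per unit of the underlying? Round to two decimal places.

-CHF 1.85

PV(remaining dividends) I = 2.65·e^(−0.0422·8/12) + 5.09·e^(−0.0422·9/12) + 1.02·e^(−0.0422·12/12) = 8.4858
Current forward F = (S − I)·e^(rT) = (183.25 − 8.4858)·e^(0.0422·14/12) = 174.7642 × 1.050465 = 183.5837
Value (long) = (F − K)·e^(−rT) = (183.5837 − 185.53) × 0.951959 = -1.8528
Value = -CHF 1.85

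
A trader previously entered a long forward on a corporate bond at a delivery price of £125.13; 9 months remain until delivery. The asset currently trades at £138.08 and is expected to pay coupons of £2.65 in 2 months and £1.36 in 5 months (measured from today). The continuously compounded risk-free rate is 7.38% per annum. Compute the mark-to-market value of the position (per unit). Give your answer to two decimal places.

PV(remaining coupons) I = 2.65·e^(−0.0738·2/12) + 1.36·e^(−0.0738·5/12) = 3.9364
Current forward F = (S − I)·e^(rT) = (138.08 − 3.9364)·e^(0.0738·9/12) = 134.1436 × 1.056910 = 141.7777
Value (long) = (F − K)·e^(−rT) = (141.7777 − 125.13) × 0.946154 = 15.7513
Value = £15.75

£15.75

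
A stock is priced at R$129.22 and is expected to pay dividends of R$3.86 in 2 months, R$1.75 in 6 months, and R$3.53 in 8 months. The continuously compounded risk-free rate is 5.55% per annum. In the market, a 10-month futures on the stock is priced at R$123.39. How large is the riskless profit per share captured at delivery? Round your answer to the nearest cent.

R$2.60 per share

PV(dividends) I = 3.86·e^(−0.0555·2/12) + 1.75·e^(−0.0555·6/12) + 3.53·e^(−0.0555·8/12) = 8.9283
Fair futures F* = (S − I)·e^(rT) = (129.22 − 8.9283)·e^0.046250 = 120.2917 × 1.047336 = 125.9858
Market R$123.39 < fair 125.9858: forward underpriced → reverse cash-and-carry (short the stock, invest proceeds at r, pay the dividends, go long the forward).
Profit at T = |F_mkt − F*| = |123.39 − 125.9858| = R$2.60 per share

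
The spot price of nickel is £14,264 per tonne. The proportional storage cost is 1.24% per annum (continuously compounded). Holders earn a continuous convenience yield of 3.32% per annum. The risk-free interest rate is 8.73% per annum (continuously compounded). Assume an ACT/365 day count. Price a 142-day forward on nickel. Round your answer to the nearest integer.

Net carry = r + u − y = 0.0873 + 0.0124 − 0.0332 = 0.0665
F = S·e^((r+u−y)T) = 14264 · e^(0.0665 × 142/365) = 14264 · e^0.025871
= 14264 × 1.026209 = £14,638 per tonne

£14,638 per tonne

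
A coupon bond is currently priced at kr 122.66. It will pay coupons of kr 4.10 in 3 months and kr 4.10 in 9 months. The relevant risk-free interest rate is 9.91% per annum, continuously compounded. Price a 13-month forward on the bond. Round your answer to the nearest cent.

PV(coupons) I = 4.10·e^(−0.0991·3/12) + 4.10·e^(−0.0991·9/12)
I = 3.9997 + 3.8063 = 7.8060
F = (S − I)·e^(rT) = (122.66 − 7.8060) · e^(0.0991·13/12)
= 114.8540 · e^0.107358 = 114.8540 × 1.113333 = kr 127.87

kr 127.87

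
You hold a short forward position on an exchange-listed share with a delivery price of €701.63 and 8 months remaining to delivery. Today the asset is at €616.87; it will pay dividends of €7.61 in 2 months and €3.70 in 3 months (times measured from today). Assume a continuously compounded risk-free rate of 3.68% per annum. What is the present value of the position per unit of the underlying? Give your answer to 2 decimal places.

€78.99

PV(remaining dividends) I = 7.61·e^(−0.0368·2/12) + 3.70·e^(−0.0368·3/12) = 11.2296
Current forward F = (S − I)·e^(rT) = (616.87 − 11.2296)·e^(0.0368·8/12) = 605.6404 × 1.024837 = 620.6827
Value (long) = (F − K)·e^(−rT) = (620.6827 − 701.63) × 0.975765 = -78.9855
Short position value = −(long value) = €78.99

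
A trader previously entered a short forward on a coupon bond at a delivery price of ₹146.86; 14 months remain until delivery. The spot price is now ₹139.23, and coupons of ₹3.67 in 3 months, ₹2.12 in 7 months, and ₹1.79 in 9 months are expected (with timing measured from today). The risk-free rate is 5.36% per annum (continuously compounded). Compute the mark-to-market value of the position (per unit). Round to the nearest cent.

PV(remaining coupons) I = 3.67·e^(−0.0536·3/12) + 2.12·e^(−0.0536·7/12) + 1.79·e^(−0.0536·9/12) = 7.3954
Current forward F = (S − I)·e^(rT) = (139.23 − 7.3954)·e^(0.0536·14/12) = 131.8346 × 1.064530 = 140.3419
Value (long) = (F − K)·e^(−rT) = (140.3419 − 146.86) × 0.939382 = -6.1230
Short position value = −(long value) = ₹6.12

₹6.12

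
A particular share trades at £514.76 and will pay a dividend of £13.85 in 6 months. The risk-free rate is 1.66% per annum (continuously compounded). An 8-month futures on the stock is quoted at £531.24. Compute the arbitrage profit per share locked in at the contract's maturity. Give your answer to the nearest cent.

£24.64 per share

PV(dividends) I = 13.85·e^(−0.0166·6/12) = 13.7355
Fair futures F* = (S − I)·e^(rT) = (514.76 − 13.7355)·e^0.011067 = 501.0245 × 1.011128 = 506.5999
Market £531.24 > fair 506.5999: forward overpriced → cash-and-carry (borrow at r, buy the stock and collect the dividends, short the forward).
Profit at T = |F_mkt − F*| = |531.24 − 506.5999| = £24.64 per share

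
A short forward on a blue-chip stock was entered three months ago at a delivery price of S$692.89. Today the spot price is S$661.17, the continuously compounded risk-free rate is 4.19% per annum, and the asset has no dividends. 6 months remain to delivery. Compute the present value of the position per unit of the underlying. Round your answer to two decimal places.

Current fair forward for the remaining 6 months: F = S·e^(r·T), r = 0.0419
F = 661.17 · e^(0.0419 × 6/12) = 661.17 × 1.021171 = 675.1676
Value of long forward = (F − K)·e^(−rT) = (675.1676 − 692.89) · e^(−0.0419·6/12)
= -17.7224 × 0.979268 = -17.35
Short position value = −(long value) = S$17.35

S$17.35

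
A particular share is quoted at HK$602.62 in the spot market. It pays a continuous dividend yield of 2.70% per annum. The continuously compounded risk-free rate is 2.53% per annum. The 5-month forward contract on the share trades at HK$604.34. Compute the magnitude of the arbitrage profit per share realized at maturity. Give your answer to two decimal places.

HK$2.15 per share

Fair forward: F* = S·e^(carry·T), with carry = (r − q) = 0.0253 − 0.0270 = -0.0017
F* = 602.62 · e^(-0.0017 × 5/12) = 602.62 · e^-0.000708 = 602.62 × 0.999292 = HK$602.1933
Market HK$604.34 > fair HK$602.1933: forward overpriced → cash-and-carry (buy spot, short the forward).
At maturity, profit = |F_mkt − F*| = |604.34 − 602.1933| = HK$2.15 per share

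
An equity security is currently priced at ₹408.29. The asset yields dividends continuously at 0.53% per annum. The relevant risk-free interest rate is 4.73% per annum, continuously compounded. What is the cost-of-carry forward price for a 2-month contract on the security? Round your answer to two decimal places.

₹411.16

F = S·e^((r − q)T) = 408.29 · e^((0.0473 − 0.0053) × 2/12)
= 408.29 · e^0.007000 = 408.29 × 1.007025
F = ₹411.16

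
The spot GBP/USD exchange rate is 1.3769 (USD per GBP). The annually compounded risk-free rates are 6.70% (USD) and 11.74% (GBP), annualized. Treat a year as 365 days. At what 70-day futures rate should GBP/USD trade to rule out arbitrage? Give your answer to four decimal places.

By covered interest parity, F = S · (1+r_USD)^T / (1+r_GBP)^T
= 1.3769 × 1.012515 / 1.021517 = 1.3769 × 0.991188
F = 1.3648 USD per GBP

1.3648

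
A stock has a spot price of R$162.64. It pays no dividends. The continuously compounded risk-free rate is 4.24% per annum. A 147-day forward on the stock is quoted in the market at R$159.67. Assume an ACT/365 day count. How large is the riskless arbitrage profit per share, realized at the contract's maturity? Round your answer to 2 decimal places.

Fair forward: F* = S·e^(carry·T), with carry = r = 0.0424
F* = 162.64 · e^(0.0424 × 147/365) = 162.64 · e^0.017076 = 162.64 × 1.017223 = R$165.4411
Market R$159.67 < fair R$165.4411: forward underpriced → reverse cash-and-carry (short spot, go long the forward).
At maturity, profit = |F_mkt − F*| = |159.67 − 165.4411| = R$5.77 per share

R$5.77 per share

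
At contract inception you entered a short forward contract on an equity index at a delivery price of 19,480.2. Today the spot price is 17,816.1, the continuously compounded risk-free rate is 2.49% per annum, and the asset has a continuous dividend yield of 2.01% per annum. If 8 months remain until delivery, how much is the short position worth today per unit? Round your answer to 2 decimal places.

1580.54

Current fair forward for the remaining 8 months: F = S·e^((r − q)·T), (r − q) = 0.0249 − 0.0201 = 0.0048
F = 17816.1 · e^(0.0048 × 8/12) = 17816.1 × 1.00320513 = 17873.2029
Value of long forward = (F − K)·e^(−rT) = (17873.2029 − 19480.2) · e^(−0.0249·8/12)
= -1606.9971 × 0.98353702 = -1580.54
Short position value = −(long value) = 1580.54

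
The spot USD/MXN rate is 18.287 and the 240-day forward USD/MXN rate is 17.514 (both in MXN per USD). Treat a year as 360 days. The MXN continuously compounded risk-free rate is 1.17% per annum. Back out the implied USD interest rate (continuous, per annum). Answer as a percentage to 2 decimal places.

7.65%

F = S·e^((r_MXN − r_USD)T) ⇒ r_USD = r_MXN − ln(F/S)/T
ln(17.514/18.287) = -0.043190; /(240/360) = -0.064785
r_USD = 0.0117 + 0.064785 = 0.076485
r_USD = 7.65%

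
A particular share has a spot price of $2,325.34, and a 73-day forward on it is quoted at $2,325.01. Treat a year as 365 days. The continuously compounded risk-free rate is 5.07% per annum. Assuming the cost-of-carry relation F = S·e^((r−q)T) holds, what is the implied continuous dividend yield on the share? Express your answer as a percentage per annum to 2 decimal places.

From F = S·e^((r−q)T): (r − q) = ln(F/S)/T
ln(2325.01/2325.34) = ln(0.999858) = -0.000142
(r − q) = -0.000142 / (73/365) = -0.000710
q = r − ln(F/S)/T = 0.0507 + 0.000710 = 0.051410
q = 5.14%

5.14%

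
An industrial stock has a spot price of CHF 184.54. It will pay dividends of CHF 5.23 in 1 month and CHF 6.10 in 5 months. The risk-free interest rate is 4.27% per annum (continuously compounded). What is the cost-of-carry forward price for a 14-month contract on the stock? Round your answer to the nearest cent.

PV(dividends) I = 5.23·e^(−0.0427·1/12) + 6.10·e^(−0.0427·5/12)
I = 5.2114 + 5.9924 = 11.2038
F = (S − I)·e^(rT) = (184.54 − 11.2038) · e^(0.0427·14/12)
= 173.3362 · e^0.049817 = 173.3362 × 1.051079 = CHF 182.19

CHF 182.19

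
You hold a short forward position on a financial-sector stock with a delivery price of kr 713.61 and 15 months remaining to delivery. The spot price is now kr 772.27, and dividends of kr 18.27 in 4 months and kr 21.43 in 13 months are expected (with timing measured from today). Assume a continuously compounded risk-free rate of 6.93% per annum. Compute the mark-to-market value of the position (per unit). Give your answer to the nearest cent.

PV(remaining dividends) I = 18.27·e^(−0.0693·4/12) + 21.43·e^(−0.0693·13/12) = 37.7329
Current forward F = (S − I)·e^(rT) = (772.27 − 37.7329)·e^(0.0693·15/12) = 734.5371 × 1.090488 = 801.0039
Value (long) = (F − K)·e^(−rT) = (801.0039 − 713.61) × 0.917021 = 80.1420
Short position value = −(long value) = -kr 80.14

-kr 80.14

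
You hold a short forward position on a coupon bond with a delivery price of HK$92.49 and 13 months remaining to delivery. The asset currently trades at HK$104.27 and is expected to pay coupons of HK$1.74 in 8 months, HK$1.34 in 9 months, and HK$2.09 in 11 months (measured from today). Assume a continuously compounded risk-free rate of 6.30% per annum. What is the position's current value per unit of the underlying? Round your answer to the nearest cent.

-HK$12.96

PV(remaining coupons) I = 1.74·e^(−0.0630·8/12) + 1.34·e^(−0.0630·9/12) + 2.09·e^(−0.0630·11/12) = 4.9193
Current forward F = (S − I)·e^(rT) = (104.27 − 4.9193)·e^(0.0630·13/12) = 99.3507 × 1.070633 = 106.3681
Value (long) = (F − K)·e^(−rT) = (106.3681 − 92.49) × 0.934027 = 12.9625
Short position value = −(long value) = -HK$12.96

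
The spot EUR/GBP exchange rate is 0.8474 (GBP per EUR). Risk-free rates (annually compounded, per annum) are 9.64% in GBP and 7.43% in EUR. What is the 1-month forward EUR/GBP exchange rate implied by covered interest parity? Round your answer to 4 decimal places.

0.8488

By covered interest parity, F = S · (1+r_GBP)^T / (1+r_EUR)^T
= 0.8474 × 1.007699 / 1.005990 = 0.8474 × 1.001699
F = 0.8488 GBP per EUR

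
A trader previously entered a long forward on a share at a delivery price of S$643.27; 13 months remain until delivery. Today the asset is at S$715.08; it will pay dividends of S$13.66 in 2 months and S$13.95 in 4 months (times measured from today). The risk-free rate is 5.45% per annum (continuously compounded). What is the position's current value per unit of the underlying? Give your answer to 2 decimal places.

S$81.45

PV(remaining dividends) I = 13.66·e^(−0.0545·2/12) + 13.95·e^(−0.0545·4/12) = 27.2353
Current forward F = (S − I)·e^(rT) = (715.08 − 27.2353)·e^(0.0545·13/12) = 687.8447 × 1.060819 = 729.6787
Value (long) = (F − K)·e^(−rT) = (729.6787 − 643.27) × 0.942667 = 81.4546
Value = S$81.45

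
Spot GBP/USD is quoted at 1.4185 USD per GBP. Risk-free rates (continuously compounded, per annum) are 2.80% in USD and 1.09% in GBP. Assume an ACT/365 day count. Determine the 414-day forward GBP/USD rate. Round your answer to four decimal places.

1.4463

F = S·e^((r_USD − r_GBP)T) = 1.4185 · e^((0.0280 − 0.0109) × 414/365)
= 1.4185 · e^0.019396 = 1.4185 × 1.019585
F = 1.4463 USD per GBP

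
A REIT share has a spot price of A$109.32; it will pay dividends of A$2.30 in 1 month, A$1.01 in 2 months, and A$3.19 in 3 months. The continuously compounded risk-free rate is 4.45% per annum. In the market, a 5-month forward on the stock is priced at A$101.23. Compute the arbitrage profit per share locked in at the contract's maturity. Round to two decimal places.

PV(dividends) I = 2.30·e^(−0.0445·1/12) + 1.01·e^(−0.0445·2/12) + 3.19·e^(−0.0445·3/12) = 6.4487
Fair forward F* = (S − I)·e^(rT) = (109.32 − 6.4487)·e^0.018542 = 102.8713 × 1.018715 = 104.7965
Market A$101.23 < fair 104.7965: forward underpriced → reverse cash-and-carry (short the stock, invest proceeds at r, pay the dividends, go long the forward).
Profit at T = |F_mkt − F*| = |101.23 − 104.7965| = A$3.57 per share

A$3.57 per share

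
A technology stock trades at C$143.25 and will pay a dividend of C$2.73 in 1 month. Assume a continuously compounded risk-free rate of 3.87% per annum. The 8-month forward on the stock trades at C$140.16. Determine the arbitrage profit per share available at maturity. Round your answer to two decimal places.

PV(dividends) I = 2.73·e^(−0.0387·1/12) = 2.7212
Fair forward F* = (S − I)·e^(rT) = (143.25 − 2.7212)·e^0.025800 = 140.5288 × 1.026136 = 144.2017
Market C$140.16 < fair 144.2017: forward underpriced → reverse cash-and-carry (short the stock, invest proceeds at r, pay the dividends, go long the forward).
Profit at T = |F_mkt − F*| = |140.16 − 144.2017| = C$4.04 per share

C$4.04 per share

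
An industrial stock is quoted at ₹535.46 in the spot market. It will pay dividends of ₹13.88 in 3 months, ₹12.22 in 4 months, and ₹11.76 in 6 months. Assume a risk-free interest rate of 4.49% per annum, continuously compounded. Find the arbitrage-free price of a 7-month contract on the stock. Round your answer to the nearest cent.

₹511.42

PV(dividends) I = 13.88·e^(−0.0449·3/12) + 12.22·e^(−0.0449·4/12) + 11.76·e^(−0.0449·6/12)
I = 13.7251 + 12.0385 + 11.4989 = 37.2625
F = (S − I)·e^(rT) = (535.46 − 37.2625) · e^(0.0449·7/12)
= 498.1975 · e^0.026192 = 498.1975 × 1.026538 = ₹511.42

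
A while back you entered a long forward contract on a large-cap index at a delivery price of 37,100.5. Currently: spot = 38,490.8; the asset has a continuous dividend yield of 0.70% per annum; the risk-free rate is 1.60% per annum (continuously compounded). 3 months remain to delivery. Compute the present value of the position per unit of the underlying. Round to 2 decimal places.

Current fair forward for the remaining 3 months: F = S·e^((r − q)·T), (r − q) = 0.0160 − 0.0070 = 0.0090
F = 38490.8 · e^(0.0090 × 3/12) = 38490.8 × 1.00225253 = 38577.5017
Value of long forward = (F − K)·e^(−rT) = (38577.5017 − 37100.5) · e^(−0.0160·3/12)
= 1477.0017 × 0.99600799 = 1471.11

1471.11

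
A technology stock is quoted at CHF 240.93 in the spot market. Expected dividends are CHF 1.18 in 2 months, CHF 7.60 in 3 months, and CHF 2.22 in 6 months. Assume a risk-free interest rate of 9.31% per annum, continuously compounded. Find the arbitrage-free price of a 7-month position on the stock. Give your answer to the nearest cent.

PV(dividends) I = 1.18·e^(−0.0931·2/12) + 7.60·e^(−0.0931·3/12) + 2.22·e^(−0.0931·6/12)
I = 1.1618 + 7.4252 + 2.1190 = 10.7060
F = (S − I)·e^(rT) = (240.93 − 10.7060) · e^(0.0931·7/12)
= 230.2240 · e^0.054308 = 230.2240 × 1.055810 = CHF 243.07

CHF 243.07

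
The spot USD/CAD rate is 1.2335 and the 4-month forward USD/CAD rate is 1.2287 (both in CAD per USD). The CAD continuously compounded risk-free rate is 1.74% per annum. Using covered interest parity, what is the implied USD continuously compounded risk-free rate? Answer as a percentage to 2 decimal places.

2.91%

F = S·e^((r_CAD − r_USD)T) ⇒ r_USD = r_CAD − ln(F/S)/T
ln(1.2287/1.2335) = -0.003899; /(4/12) = -0.011697
r_USD = 0.0174 + 0.011697 = 0.029097
r_USD = 2.91%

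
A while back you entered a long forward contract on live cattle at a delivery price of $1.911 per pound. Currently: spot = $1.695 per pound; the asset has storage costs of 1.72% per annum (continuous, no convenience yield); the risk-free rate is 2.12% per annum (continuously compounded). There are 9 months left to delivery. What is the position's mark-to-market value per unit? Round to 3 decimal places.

-$0.164 per pound

Current fair forward for the remaining 9 months: F = S·e^((r + u)·T), (r + u) = 0.0212 + 0.0172 = 0.0384
F = 1.695 · e^(0.0384 × 9/12) = 1.695 × 1.029219 = 1.7445
Value of long forward = (F − K)·e^(−rT) = (1.7445 − 1.911) · e^(−0.0212·9/12)
= -0.1665 × 0.984226 = -0.164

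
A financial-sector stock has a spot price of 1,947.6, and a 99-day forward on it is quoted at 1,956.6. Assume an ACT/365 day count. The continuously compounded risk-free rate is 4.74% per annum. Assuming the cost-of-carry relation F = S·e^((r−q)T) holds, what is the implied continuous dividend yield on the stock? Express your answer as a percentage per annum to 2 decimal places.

From F = S·e^((r−q)T): (r − q) = ln(F/S)/T
ln(1956.6/1947.6) = ln(1.004621) = 0.004610
(r − q) = 0.004610 / (99/365) = 0.016996
q = r − ln(F/S)/T = 0.0474 − 0.016996 = 0.030404
q = 3.04%

3.04%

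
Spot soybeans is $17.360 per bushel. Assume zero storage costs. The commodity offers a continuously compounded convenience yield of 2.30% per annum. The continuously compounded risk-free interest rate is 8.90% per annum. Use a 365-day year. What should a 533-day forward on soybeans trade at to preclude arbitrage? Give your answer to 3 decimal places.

Net carry = r + u − y = 0.0890 + 0.0000 − 0.0230 = 0.0660
F = S·e^((r+u−y)T) = 17.360 · e^(0.0660 × 533/365) = 17.360 · e^0.096378
= 17.360 × 1.101175 = $19.116 per bushel

$19.116 per bushel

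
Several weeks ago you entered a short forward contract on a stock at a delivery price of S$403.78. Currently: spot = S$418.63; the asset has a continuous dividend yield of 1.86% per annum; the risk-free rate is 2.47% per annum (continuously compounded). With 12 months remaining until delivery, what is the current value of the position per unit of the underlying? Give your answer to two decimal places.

Current fair forward for the remaining 12 months: F = S·e^((r − q)·T), (r − q) = 0.0247 − 0.0186 = 0.0061
F = 418.63 · e^(0.0061 × 12/12) = 418.63 × 1.006119 = 421.1916
Value of long forward = (F − K)·e^(−rT) = (421.1916 − 403.78) · e^(−0.0247·12/12)
= 17.4116 × 0.975603 = 16.99
Short position value = −(long value) = -S$16.99

-S$16.99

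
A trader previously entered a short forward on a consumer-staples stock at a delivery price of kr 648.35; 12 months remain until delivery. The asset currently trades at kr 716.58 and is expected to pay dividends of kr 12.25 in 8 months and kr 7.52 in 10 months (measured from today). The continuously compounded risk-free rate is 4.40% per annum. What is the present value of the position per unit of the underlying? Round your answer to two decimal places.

PV(remaining dividends) I = 12.25·e^(−0.0440·8/12) + 7.52·e^(−0.0440·10/12) = 19.1451
Current forward F = (S − I)·e^(rT) = (716.58 − 19.1451)·e^(0.0440·12/12) = 697.4349 × 1.044982 = 728.8069
Value (long) = (F − K)·e^(−rT) = (728.8069 − 648.35) × 0.956954 = 76.9936
Short position value = −(long value) = -kr 76.99

-kr 76.99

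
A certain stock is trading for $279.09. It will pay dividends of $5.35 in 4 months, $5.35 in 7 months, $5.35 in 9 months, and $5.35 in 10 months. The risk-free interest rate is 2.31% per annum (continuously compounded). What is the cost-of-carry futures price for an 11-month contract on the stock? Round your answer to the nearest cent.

PV(dividends) I = 5.35·e^(−0.0231·4/12) + 5.35·e^(−0.0231·7/12) + 5.35·e^(−0.0231·9/12) + 5.35·e^(−0.0231·10/12)
I = 5.3090 + 5.2784 + 5.2581 + 5.2480 = 21.0935
F = (S − I)·e^(rT) = (279.09 − 21.0935) · e^(0.0231·11/12)
= 257.9965 · e^0.021175 = 257.9965 × 1.021401 = $263.52

$263.52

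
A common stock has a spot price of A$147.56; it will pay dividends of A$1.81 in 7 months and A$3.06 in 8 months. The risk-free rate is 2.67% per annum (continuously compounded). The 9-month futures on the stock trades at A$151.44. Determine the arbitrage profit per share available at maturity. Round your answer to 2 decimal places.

PV(dividends) I = 1.81·e^(−0.0267·7/12) + 3.06·e^(−0.0267·8/12) = 4.7880
Fair futures F* = (S − I)·e^(rT) = (147.56 − 4.7880)·e^0.020025 = 142.7720 × 1.020227 = 145.6598
Market A$151.44 > fair 145.6598: forward overpriced → cash-and-carry (borrow at r, buy the stock and collect the dividends, short the forward).
Profit at T = |F_mkt − F*| = |151.44 − 145.6598| = A$5.78 per share

A$5.78 per share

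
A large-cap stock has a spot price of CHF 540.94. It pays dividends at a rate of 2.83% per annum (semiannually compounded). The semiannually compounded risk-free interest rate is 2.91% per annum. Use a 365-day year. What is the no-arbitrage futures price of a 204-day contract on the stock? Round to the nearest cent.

F = S · (1+r/2)^(2T) / (1+q/2)^(2T)
= 540.94 × 1.016278 / 1.015830 = 540.94 × 1.000441
F = CHF 541.18

CHF 541.18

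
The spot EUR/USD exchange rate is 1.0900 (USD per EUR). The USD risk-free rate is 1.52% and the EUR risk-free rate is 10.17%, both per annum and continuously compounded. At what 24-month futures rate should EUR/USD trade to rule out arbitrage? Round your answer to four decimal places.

0.9168

F = S·e^((r_USD − r_EUR)T) = 1.0900 · e^((0.0152 − 0.1017) × 24/12)
= 1.0900 · e^-0.173000 = 1.0900 × 0.841138
F = 0.9168 USD per EUR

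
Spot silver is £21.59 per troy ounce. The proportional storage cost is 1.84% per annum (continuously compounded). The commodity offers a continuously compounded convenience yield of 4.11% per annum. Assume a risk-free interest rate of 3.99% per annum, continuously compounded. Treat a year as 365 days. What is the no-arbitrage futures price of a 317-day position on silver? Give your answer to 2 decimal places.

£21.91 per troy ounce

Net carry = r + u − y = 0.0399 + 0.0184 − 0.0411 = 0.0172
F = S·e^((r+u−y)T) = 21.59 · e^(0.0172 × 317/365) = 21.59 · e^0.014938
= 21.59 × 1.015050 = £21.91 per troy ounce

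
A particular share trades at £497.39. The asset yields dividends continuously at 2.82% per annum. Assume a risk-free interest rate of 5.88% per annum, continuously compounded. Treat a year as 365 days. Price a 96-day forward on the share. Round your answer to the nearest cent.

F = S·e^((r − q)T) = 497.39 · e^((0.0588 − 0.0282) × 96/365)
= 497.39 · e^0.008048 = 497.39 × 1.008080
F = £501.41

£501.41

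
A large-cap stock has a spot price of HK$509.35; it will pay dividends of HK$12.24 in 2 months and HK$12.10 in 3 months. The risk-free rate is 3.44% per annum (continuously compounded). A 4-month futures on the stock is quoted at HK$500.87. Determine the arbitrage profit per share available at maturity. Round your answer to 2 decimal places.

HK$10.09 per share

PV(dividends) I = 12.24·e^(−0.0344·2/12) + 12.10·e^(−0.0344·3/12) = 24.1664
Fair futures F* = (S − I)·e^(rT) = (509.35 − 24.1664)·e^0.011467 = 485.1836 × 1.011533 = 490.7792
Market HK$500.87 > fair 490.7792: forward overpriced → cash-and-carry (borrow at r, buy the stock and collect the dividends, short the forward).
Profit at T = |F_mkt − F*| = |500.87 − 490.7792| = HK$10.09 per share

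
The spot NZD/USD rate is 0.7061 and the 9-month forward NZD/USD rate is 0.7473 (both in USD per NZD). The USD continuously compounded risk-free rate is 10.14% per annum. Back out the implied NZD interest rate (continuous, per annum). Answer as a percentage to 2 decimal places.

2.58%

F = S·e^((r_USD − r_NZD)T) ⇒ r_NZD = r_USD − ln(F/S)/T
ln(0.7473/0.7061) = 0.056710; /(9/12) = 0.075613
r_NZD = 0.1014 − 0.075613 = 0.025787
r_NZD = 2.58%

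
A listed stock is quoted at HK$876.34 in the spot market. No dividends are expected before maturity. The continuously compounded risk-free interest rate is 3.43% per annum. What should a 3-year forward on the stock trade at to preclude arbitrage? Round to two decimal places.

F = S·e^(rT) = 876.34 · e^(0.0343 × 3)
= 876.34 · e^0.102900 = 876.34 × 1.108381
F = HK$971.32

HK$971.32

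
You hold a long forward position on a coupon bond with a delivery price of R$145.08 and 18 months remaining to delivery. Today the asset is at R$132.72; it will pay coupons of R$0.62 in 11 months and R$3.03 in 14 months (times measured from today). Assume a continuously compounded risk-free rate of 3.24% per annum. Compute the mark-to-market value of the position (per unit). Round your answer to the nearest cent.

PV(remaining coupons) I = 0.62·e^(−0.0324·11/12) + 3.03·e^(−0.0324·14/12) = 3.5195
Current forward F = (S − I)·e^(rT) = (132.72 − 3.5195)·e^(0.0324·18/12) = 129.2005 × 1.049800 = 135.6347
Value (long) = (F − K)·e^(−rT) = (135.6347 − 145.08) × 0.952562 = -8.9972
Value = -R$9.00

-R$9.00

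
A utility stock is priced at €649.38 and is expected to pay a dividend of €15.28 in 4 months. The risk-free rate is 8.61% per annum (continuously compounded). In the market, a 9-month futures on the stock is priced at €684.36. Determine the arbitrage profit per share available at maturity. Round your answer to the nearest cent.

€7.50 per share

PV(dividends) I = 15.28·e^(−0.0861·4/12) = 14.8477
Fair futures F* = (S − I)·e^(rT) = (649.38 − 14.8477)·e^0.064575 = 634.5323 × 1.066706 = 676.8594
Market €684.36 > fair 676.8594: forward overpriced → cash-and-carry (borrow at r, buy the stock and collect the dividends, short the forward).
Profit at T = |F_mkt − F*| = |684.36 − 676.8594| = €7.50 per share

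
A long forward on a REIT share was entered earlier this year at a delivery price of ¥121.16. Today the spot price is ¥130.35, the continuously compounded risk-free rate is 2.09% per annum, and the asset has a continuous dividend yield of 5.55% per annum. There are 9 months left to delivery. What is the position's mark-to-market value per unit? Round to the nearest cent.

Current fair forward for the remaining 9 months: F = S·e^((r − q)·T), (r − q) = 0.0209 − 0.0555 = -0.0346
F = 130.35 · e^(-0.0346 × 9/12) = 130.35 × 0.974384 = 127.0110
Value of long forward = (F − K)·e^(−rT) = (127.0110 − 121.16) · e^(−0.0209·9/12)
= 5.8510 × 0.984447 = 5.76

¥5.76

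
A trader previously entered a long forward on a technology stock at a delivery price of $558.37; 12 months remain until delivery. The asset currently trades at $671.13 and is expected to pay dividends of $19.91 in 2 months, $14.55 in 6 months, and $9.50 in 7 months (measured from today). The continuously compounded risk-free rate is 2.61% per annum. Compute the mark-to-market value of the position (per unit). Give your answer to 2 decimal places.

PV(remaining dividends) I = 19.91·e^(−0.0261·2/12) + 14.55·e^(−0.0261·6/12) + 9.50·e^(−0.0261·7/12) = 43.5414
Current forward F = (S − I)·e^(rT) = (671.13 − 43.5414)·e^(0.0261·12/12) = 627.5886 × 1.026444 = 644.1846
Value (long) = (F − K)·e^(−rT) = (644.1846 − 558.37) × 0.974238 = 83.6038
Value = $83.60

$83.60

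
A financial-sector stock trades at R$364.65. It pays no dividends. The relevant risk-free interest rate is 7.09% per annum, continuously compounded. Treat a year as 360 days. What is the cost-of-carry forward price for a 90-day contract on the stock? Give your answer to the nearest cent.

F = S·e^(rT) = 364.65 · e^(0.0709 × 90/360)
= 364.65 · e^0.017725 = 364.65 × 1.017883
F = R$371.17

R$371.17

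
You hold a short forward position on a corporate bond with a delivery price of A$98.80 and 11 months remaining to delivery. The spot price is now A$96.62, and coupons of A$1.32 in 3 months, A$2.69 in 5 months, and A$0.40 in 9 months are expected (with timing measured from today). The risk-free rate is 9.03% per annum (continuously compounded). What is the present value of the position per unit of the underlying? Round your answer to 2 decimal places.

PV(remaining coupons) I = 1.32·e^(−0.0903·3/12) + 2.69·e^(−0.0903·5/12) + 0.40·e^(−0.0903·9/12) = 4.2550
Current forward F = (S − I)·e^(rT) = (96.62 − 4.2550)·e^(0.0903·11/12) = 92.3650 × 1.086297 = 100.3358
Value (long) = (F − K)·e^(−rT) = (100.3358 − 98.80) × 0.920558 = 1.4138
Short position value = −(long value) = -A$1.41

-A$1.41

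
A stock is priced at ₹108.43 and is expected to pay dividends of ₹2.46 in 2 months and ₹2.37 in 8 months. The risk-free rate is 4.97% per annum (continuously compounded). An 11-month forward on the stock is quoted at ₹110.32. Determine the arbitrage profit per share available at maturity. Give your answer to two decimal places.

₹1.79 per share

PV(dividends) I = 2.46·e^(−0.0497·2/12) + 2.37·e^(−0.0497·8/12) = 4.7325
Fair forward F* = (S − I)·e^(rT) = (108.43 − 4.7325)·e^0.045558 = 103.6975 × 1.046612 = 108.5310
Market ₹110.32 > fair 108.5310: forward overpriced → cash-and-carry (borrow at r, buy the stock and collect the dividends, short the forward).
Profit at T = |F_mkt − F*| = |110.32 − 108.5310| = ₹1.79 per share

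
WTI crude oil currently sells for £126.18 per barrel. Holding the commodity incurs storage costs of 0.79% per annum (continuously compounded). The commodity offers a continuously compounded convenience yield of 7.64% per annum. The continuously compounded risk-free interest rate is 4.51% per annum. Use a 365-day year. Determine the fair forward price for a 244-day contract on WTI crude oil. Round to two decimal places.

Net carry = r + u − y = 0.0451 + 0.0079 − 0.0764 = -0.0234
F = S·e^((r+u−y)T) = 126.18 · e^(-0.0234 × 244/365) = 126.18 · e^-0.015643
= 126.18 × 0.984479 = £124.22 per barrel

£124.22 per barrel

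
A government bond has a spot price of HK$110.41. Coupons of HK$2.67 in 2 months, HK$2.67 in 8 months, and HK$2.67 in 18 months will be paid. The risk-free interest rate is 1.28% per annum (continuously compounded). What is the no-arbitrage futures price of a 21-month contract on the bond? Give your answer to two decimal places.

HK$104.80

PV(coupons) I = 2.67·e^(−0.0128·2/12) + 2.67·e^(−0.0128·8/12) + 2.67·e^(−0.0128·18/12)
I = 2.6643 + 2.6473 + 2.6192 = 7.9308
F = (S − I)·e^(rT) = (110.41 − 7.9308) · e^(0.0128·21/12)
= 102.4792 · e^0.022400 = 102.4792 × 1.022653 = HK$104.80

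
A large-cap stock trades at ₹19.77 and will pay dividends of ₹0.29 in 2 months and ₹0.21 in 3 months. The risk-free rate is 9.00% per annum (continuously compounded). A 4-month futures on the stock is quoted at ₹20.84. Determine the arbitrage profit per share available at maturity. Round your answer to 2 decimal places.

₹0.97 per share

PV(dividends) I = 0.29·e^(−0.0900·2/12) + 0.21·e^(−0.0900·3/12) = 0.4910
Fair futures F* = (S − I)·e^(rT) = (19.77 − 0.4910)·e^0.030000 = 19.2790 × 1.030455 = 19.8661
Market ₹20.84 > fair 19.8661: forward overpriced → cash-and-carry (borrow at r, buy the stock and collect the dividends, short the forward).
Profit at T = |F_mkt − F*| = |20.84 − 19.8661| = ₹0.97 per share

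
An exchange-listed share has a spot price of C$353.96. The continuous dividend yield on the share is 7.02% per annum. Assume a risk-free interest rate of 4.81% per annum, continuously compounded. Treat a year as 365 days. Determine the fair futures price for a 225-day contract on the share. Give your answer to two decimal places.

C$349.17

F = S·e^((r − q)T) = 353.96 · e^((0.0481 − 0.0702) × 225/365)
= 353.96 · e^-0.013623 = 353.96 × 0.986469
F = C$349.17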